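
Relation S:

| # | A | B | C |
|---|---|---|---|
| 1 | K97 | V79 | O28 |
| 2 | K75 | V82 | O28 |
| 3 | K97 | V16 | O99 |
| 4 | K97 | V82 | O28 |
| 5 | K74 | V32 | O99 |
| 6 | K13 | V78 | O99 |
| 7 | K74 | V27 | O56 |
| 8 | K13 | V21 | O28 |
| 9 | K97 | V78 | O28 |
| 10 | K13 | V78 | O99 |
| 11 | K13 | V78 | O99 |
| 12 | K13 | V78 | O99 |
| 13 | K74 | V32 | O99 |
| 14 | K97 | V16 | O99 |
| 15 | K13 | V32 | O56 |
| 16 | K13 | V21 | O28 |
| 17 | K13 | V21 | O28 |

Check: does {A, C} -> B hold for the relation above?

No

(A=K97, C=O28): rows 1, 4, 9 → B takes values {V79, V82, V78} — violation
(A=K75, C=O28): row 2 → B = V82 ✓
(A=K97, C=O99): rows 3, 14 → B = V16, V16 ✓
(A=K74, C=O99): rows 5, 13 → B = V32, V32 ✓
(A=K13, C=O99): rows 6, 10, 11, 12 → B = V78, V78, V78, V78 ✓
(A=K74, C=O56): row 7 → B = V27 ✓
(A=K13, C=O28): rows 8, 16, 17 → B = V21, V21, V21 ✓
(A=K13, C=O56): row 15 → B = V32 ✓
Two rows agree on {A, C} but differ on B, so {A, C} -> B does not hold.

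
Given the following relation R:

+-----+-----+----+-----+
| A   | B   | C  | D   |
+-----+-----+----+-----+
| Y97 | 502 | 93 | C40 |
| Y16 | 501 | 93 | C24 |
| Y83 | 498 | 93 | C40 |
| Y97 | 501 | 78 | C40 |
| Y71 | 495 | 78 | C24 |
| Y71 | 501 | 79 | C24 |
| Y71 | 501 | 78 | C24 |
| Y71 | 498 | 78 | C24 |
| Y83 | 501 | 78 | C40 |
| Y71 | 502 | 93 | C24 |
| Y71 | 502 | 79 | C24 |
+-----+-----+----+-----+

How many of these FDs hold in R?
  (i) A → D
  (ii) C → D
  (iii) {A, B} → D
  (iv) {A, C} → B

2

(i) A → D: every LHS value maps to a single RHS value — holds.
(ii) C → D: C=93: 4 rows → D takes values {C40, C24} — violation; C=78: 5 rows → D takes values {C40, C24} — violation — fails.
(iii) {A, B} → D: every LHS value maps to a single RHS value — holds.
(iv) {A, C} → B: (A=Y71, C=78): 3 rows → B takes values {495, 501, 498} — violation; (A=Y71, C=79): 2 rows → B takes values {501, 502} — violation — fails.
2 of the 4 dependencies hold.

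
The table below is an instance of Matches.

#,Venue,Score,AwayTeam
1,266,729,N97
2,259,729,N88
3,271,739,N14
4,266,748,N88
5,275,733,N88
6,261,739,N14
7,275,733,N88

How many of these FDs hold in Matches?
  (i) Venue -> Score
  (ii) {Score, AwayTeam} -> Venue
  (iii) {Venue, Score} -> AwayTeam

1

(i) Venue -> Score: Venue=266: rows 1, 4 → Score takes values {729, 748} — violation — fails.
(ii) {Score, AwayTeam} -> Venue: (Score=739, AwayTeam=N14): rows 3, 6 → Venue takes values {271, 261} — violation — fails.
(iii) {Venue, Score} -> AwayTeam: every LHS value maps to a single RHS value — holds.
1 of the 3 dependencies holds.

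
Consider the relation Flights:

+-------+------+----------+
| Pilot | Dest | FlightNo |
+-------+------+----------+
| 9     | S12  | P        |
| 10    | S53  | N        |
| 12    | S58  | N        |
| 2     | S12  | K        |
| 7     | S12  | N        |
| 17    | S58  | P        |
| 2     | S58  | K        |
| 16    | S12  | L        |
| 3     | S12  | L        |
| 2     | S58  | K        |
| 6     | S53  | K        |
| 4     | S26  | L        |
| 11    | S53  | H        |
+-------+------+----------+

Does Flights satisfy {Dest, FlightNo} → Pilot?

No

(Dest=S12, FlightNo=P): 1 row → Pilot = 9 ✓
(Dest=S53, FlightNo=N): 1 row → Pilot = 10 ✓
(Dest=S58, FlightNo=N): 1 row → Pilot = 12 ✓
(Dest=S12, FlightNo=K): 1 row → Pilot = 2 ✓
(Dest=S12, FlightNo=N): 1 row → Pilot = 7 ✓
(Dest=S58, FlightNo=P): 1 row → Pilot = 17 ✓
(Dest=S58, FlightNo=K): 2 rows → Pilot = 2, 2 ✓
(Dest=S12, FlightNo=L): 2 rows → Pilot takes values {16, 3} — violation
(Dest=S53, FlightNo=K): 1 row → Pilot = 6 ✓
(Dest=S26, FlightNo=L): 1 row → Pilot = 4 ✓
(Dest=S53, FlightNo=H): 1 row → Pilot = 11 ✓
Two rows agree on {Dest, FlightNo} but differ on Pilot, so {Dest, FlightNo} → Pilot does not hold.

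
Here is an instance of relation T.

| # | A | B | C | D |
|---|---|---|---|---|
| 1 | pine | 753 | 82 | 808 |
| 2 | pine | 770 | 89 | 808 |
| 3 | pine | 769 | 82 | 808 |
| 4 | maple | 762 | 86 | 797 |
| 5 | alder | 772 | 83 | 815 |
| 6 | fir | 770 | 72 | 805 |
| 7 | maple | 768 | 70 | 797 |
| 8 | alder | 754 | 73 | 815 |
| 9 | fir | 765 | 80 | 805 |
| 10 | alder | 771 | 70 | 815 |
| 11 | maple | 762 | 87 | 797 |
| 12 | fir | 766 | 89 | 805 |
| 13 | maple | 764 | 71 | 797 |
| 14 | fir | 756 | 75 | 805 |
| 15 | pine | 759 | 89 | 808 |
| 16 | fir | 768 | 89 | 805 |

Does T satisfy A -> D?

A=pine: rows 1, 2, 3, 15 → D = 808, 808, 808, 808 ✓
A=maple: rows 4, 7, 11, 13 → D = 797, 797, 797, 797 ✓
A=alder: rows 5, 8, 10 → D = 815, 815, 815 ✓
A=fir: rows 6, 9, 12, 14, 16 → D = 805, 805, 805, 805, 805 ✓
Every A value is associated with a single D value, so A -> D holds.

Yes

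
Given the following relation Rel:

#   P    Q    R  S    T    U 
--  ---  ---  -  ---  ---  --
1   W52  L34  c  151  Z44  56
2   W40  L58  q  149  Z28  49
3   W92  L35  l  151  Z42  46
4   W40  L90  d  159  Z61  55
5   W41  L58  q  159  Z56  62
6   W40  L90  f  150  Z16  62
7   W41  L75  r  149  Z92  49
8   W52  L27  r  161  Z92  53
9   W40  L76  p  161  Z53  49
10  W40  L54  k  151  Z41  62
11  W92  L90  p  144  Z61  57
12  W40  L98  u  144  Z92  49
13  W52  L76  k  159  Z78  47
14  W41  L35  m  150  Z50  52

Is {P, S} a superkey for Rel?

All 14 rows have distinct {P, S} values, so {P, S} → (all attributes) holds and {P, S} is a superkey.

Yes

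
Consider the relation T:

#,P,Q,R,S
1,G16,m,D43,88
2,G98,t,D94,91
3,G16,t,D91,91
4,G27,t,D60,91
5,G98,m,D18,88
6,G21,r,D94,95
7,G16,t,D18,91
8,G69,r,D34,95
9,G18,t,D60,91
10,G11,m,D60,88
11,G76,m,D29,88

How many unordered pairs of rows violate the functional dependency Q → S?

Q=m: all 4 rows agree on S — 0 pairs.
Q=t: all 5 rows agree on S — 0 pairs.
Q=r: all 2 rows agree on S — 0 pairs.

0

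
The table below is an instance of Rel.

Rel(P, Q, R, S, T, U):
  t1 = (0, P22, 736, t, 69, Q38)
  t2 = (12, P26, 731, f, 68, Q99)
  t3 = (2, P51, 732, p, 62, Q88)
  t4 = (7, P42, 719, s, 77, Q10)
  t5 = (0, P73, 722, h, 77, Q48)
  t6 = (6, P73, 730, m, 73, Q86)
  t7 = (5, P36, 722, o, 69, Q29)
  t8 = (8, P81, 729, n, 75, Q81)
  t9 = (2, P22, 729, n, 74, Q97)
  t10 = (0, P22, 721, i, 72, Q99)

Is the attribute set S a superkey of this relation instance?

No

Rows 8 and 9 have the same S value S=n but are distinct tuples, so S does not determine every attribute — not a superkey.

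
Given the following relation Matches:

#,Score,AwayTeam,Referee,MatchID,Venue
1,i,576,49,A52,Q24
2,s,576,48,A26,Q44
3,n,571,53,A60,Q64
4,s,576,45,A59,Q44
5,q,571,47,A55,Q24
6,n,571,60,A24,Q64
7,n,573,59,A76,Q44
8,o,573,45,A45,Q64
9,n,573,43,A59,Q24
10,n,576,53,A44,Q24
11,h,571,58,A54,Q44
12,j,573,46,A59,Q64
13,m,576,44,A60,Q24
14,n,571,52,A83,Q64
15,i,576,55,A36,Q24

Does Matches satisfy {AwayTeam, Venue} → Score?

No

(AwayTeam=576, Venue=Q24): rows 1, 10, 13, 15 → Score takes values {i, n, m} — violation
(AwayTeam=576, Venue=Q44): rows 2, 4 → Score = s, s ✓
(AwayTeam=571, Venue=Q64): rows 3, 6, 14 → Score = n, n, n ✓
(AwayTeam=571, Venue=Q24): row 5 → Score = q ✓
(AwayTeam=573, Venue=Q44): row 7 → Score = n ✓
(AwayTeam=573, Venue=Q64): rows 8, 12 → Score takes values {o, j} — violation
(AwayTeam=573, Venue=Q24): row 9 → Score = n ✓
(AwayTeam=571, Venue=Q44): row 11 → Score = h ✓
Two rows agree on {AwayTeam, Venue} but differ on Score, so {AwayTeam, Venue} → Score does not hold.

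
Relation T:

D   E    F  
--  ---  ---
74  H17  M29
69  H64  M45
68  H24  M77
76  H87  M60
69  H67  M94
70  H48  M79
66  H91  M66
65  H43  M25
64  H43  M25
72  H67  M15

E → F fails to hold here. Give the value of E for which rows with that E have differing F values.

E=H17: 1 row → F = M29 ✓
E=H64: 1 row → F = M45 ✓
E=H24: 1 row → F = M77 ✓
E=H87: 1 row → F = M60 ✓
E=H67: 2 rows → F takes values {M94, M15} — violation
E=H48: 1 row → F = M79 ✓
E=H91: 1 row → F = M66 ✓
E=H43: 2 rows → F = M25, M25 ✓
The only E value with inconsistent F is E=H67.

H67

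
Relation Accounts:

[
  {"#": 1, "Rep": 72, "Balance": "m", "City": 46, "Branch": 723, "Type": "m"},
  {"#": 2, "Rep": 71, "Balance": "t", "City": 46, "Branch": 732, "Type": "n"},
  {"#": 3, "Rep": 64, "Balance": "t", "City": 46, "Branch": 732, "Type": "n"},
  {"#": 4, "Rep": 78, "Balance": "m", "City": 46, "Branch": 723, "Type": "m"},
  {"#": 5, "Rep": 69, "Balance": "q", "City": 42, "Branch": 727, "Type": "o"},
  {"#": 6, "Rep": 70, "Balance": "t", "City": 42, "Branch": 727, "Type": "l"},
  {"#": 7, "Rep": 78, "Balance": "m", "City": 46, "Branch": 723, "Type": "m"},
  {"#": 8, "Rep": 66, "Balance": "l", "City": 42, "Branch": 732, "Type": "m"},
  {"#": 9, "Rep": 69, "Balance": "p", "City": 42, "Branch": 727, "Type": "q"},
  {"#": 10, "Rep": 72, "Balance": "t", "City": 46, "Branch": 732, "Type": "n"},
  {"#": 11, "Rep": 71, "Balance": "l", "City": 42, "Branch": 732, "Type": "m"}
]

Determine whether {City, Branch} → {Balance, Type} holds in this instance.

(City=46, Branch=723): rows 1, 4, 7 → {Balance,Type} = (m, m), (m, m), (m, m) ✓
(City=46, Branch=732): rows 2, 3, 10 → {Balance,Type} = (t, n), (t, n), (t, n) ✓
(City=42, Branch=727): rows 5, 6, 9 → {Balance,Type} takes values {(q, o), (t, l), (p, q)} — violation
(City=42, Branch=732): rows 8, 11 → {Balance,Type} = (l, m), (l, m) ✓
Two rows agree on {City, Branch} but differ on {Balance, Type}, so {City, Branch} → {Balance, Type} does not hold.

No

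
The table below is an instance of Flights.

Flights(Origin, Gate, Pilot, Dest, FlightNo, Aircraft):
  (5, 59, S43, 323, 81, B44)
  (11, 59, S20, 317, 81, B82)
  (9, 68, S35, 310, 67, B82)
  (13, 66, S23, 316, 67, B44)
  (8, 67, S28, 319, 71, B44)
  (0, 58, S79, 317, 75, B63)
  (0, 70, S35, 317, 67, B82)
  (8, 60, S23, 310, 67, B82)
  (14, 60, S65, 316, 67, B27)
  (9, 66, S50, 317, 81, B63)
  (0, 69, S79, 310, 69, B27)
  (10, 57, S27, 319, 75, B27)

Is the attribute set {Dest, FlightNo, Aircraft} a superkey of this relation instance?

No

Two distinct rows share (Dest=310, FlightNo=67, Aircraft=B82), so {Dest, FlightNo, Aircraft} does not determine every attribute — not a superkey.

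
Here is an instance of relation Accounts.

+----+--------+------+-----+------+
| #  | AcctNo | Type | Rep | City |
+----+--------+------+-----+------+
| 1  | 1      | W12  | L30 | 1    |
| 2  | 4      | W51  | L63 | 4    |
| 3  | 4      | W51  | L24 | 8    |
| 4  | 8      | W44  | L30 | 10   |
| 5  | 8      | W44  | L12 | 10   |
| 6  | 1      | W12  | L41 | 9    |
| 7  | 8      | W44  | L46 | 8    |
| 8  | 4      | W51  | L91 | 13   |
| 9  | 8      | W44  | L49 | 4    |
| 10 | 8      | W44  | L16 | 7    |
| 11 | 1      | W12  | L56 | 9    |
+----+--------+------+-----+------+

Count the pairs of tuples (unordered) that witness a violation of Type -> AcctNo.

Type=W12: all 3 rows agree on AcctNo — 0 pairs.
Type=W51: all 3 rows agree on AcctNo — 0 pairs.
Type=W44: all 5 rows agree on AcctNo — 0 pairs.

0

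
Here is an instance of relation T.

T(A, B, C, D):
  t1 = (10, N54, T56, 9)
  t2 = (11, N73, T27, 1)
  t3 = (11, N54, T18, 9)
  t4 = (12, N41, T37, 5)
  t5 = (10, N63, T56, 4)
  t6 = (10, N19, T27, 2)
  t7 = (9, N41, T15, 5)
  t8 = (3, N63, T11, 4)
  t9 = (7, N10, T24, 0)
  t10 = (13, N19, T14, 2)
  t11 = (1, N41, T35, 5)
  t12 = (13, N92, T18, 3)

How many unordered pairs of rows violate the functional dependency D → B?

0

D=9: all 2 rows agree on B — 0 pairs.
D=5: all 3 rows agree on B — 0 pairs.
D=4: all 2 rows agree on B — 0 pairs.
D=2: all 2 rows agree on B — 0 pairs.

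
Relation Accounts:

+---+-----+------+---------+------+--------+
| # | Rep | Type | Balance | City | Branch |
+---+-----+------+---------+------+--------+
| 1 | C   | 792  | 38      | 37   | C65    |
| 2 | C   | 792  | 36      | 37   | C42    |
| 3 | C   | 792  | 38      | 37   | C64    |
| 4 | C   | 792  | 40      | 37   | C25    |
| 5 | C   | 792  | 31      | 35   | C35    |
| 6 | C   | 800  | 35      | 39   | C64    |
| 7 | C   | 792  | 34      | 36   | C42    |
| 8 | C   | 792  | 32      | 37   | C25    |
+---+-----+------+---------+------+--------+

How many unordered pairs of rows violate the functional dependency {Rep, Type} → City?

11

(Rep=C, Type=792): violating pairs (1,5), (1,7), (2,5), (2,7), (3,5), (3,7), (4,5), (4,7), (5,7), (5,8), (7,8) — 11 pairs.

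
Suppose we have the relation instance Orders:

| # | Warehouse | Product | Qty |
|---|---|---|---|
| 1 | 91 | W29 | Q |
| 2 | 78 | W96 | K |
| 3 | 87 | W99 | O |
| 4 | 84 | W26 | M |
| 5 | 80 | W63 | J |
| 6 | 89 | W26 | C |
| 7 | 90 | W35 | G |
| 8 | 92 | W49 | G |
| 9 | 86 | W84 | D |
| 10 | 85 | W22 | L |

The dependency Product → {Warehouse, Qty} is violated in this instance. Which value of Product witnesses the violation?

W26

Product=W29: row 1 → {Warehouse,Qty} = (91, Q) ✓
Product=W96: row 2 → {Warehouse,Qty} = (78, K) ✓
Product=W99: row 3 → {Warehouse,Qty} = (87, O) ✓
Product=W26: rows 4, 6 → {Warehouse,Qty} takes values {(84, M), (89, C)} — violation
Product=W63: row 5 → {Warehouse,Qty} = (80, J) ✓
Product=W35: row 7 → {Warehouse,Qty} = (90, G) ✓
Product=W49: row 8 → {Warehouse,Qty} = (92, G) ✓
Product=W84: row 9 → {Warehouse,Qty} = (86, D) ✓
Product=W22: row 10 → {Warehouse,Qty} = (85, L) ✓
The only Product value with inconsistent RHS is Product=W26.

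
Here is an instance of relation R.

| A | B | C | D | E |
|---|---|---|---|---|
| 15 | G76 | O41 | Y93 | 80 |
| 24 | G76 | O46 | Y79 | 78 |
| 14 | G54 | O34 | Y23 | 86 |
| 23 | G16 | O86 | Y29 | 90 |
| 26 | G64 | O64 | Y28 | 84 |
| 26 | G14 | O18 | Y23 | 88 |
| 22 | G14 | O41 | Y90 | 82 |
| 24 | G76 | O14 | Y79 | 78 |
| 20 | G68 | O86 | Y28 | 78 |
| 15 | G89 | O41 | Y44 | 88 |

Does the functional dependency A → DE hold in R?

No

A=15: 2 rows → {D,E} takes values {(Y93, 80), (Y44, 88)} — violation
A=24: 2 rows → {D,E} = (Y79, 78), (Y79, 78) ✓
A=14: 1 row → {D,E} = (Y23, 86) ✓
A=23: 1 row → {D,E} = (Y29, 90) ✓
A=26: 2 rows → {D,E} takes values {(Y28, 84), (Y23, 88)} — violation
A=22: 1 row → {D,E} = (Y90, 82) ✓
A=20: 1 row → {D,E} = (Y28, 78) ✓
Two rows agree on A but differ on DE, so A → DE does not hold.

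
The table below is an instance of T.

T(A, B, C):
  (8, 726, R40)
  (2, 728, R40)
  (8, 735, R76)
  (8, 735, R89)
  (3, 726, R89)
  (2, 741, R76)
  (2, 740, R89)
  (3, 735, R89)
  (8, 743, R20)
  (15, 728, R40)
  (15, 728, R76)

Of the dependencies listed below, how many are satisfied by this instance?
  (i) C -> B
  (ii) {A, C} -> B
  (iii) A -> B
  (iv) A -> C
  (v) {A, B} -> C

(i) C -> B: C=R40: 3 rows → B takes values {726, 728} — violation; C=R76: 3 rows → B takes values {735, 741, 728} — violation; C=R89: 4 rows → B takes values {735, 726, 740} — violation — fails.
(ii) {A, C} -> B: (A=3, C=R89): 2 rows → B takes values {726, 735} — violation — fails.
(iii) A -> B: A=8: 4 rows → B takes values {726, 735, 743} — violation; A=2: 3 rows → B takes values {728, 741, 740} — violation; A=3: 2 rows → B takes values {726, 735} — violation — fails.
(iv) A -> C: A=8: 4 rows → C takes values {R40, R76, R89, R20} — violation; A=2: 3 rows → C takes values {R40, R76, R89} — violation; A=15: 2 rows → C takes values {R40, R76} — violation — fails.
(v) {A, B} -> C: (A=8, B=735): 2 rows → C takes values {R76, R89} — violation; (A=15, B=728): 2 rows → C takes values {R40, R76} — violation — fails.
None of the 5 dependencies hold.

0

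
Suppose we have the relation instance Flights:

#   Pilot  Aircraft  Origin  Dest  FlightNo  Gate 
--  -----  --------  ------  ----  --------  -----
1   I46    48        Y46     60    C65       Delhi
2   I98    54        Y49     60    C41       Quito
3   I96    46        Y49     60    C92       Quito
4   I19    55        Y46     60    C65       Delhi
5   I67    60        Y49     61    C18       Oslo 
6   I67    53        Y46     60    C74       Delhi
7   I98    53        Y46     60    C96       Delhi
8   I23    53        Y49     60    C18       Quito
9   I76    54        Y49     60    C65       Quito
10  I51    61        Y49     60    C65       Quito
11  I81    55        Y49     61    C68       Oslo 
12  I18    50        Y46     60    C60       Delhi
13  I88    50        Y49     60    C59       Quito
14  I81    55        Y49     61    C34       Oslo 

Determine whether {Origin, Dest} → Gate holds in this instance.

Yes

(Origin=Y46, Dest=60): rows 1, 4, 6, 7, 12 → Gate = Delhi, Delhi, Delhi, Delhi, Delhi ✓
(Origin=Y49, Dest=60): rows 2, 3, 8, 9, 10, 13 → Gate = Quito, Quito, Quito, Quito, Quito, Quito ✓
(Origin=Y49, Dest=61): rows 5, 11, 14 → Gate = Oslo, Oslo, Oslo ✓
Every {Origin, Dest} value is associated with a single Gate value, so {Origin, Dest} → Gate holds.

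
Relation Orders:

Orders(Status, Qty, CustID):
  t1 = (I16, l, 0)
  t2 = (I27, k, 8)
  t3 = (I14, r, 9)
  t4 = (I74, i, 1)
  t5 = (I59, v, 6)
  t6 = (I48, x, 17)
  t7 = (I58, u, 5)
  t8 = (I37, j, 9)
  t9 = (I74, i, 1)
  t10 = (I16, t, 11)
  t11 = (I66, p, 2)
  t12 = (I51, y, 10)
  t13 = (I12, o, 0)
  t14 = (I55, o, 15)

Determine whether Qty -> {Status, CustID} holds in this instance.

No

Qty=l: row 1 → {Status,CustID} = (I16, 0) ✓
Qty=k: row 2 → {Status,CustID} = (I27, 8) ✓
Qty=r: row 3 → {Status,CustID} = (I14, 9) ✓
Qty=i: rows 4, 9 → {Status,CustID} = (I74, 1), (I74, 1) ✓
Qty=v: row 5 → {Status,CustID} = (I59, 6) ✓
Qty=x: row 6 → {Status,CustID} = (I48, 17) ✓
Qty=u: row 7 → {Status,CustID} = (I58, 5) ✓
Qty=j: row 8 → {Status,CustID} = (I37, 9) ✓
Qty=t: row 10 → {Status,CustID} = (I16, 11) ✓
Qty=p: row 11 → {Status,CustID} = (I66, 2) ✓
Qty=y: row 12 → {Status,CustID} = (I51, 10) ✓
Qty=o: rows 13, 14 → {Status,CustID} takes values {(I12, 0), (I55, 15)} — violation
Two rows agree on Qty but differ on {Status, CustID}, so Qty -> {Status, CustID} does not hold.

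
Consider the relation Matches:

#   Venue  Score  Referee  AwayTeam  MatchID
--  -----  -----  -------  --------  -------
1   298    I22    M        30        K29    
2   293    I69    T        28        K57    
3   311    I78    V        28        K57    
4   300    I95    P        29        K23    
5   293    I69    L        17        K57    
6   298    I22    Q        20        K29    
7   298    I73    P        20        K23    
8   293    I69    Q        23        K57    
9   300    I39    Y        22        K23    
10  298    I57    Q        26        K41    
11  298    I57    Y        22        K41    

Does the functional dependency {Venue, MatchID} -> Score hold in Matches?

(Venue=298, MatchID=K29): rows 1, 6 → Score = I22, I22 ✓
(Venue=293, MatchID=K57): rows 2, 5, 8 → Score = I69, I69, I69 ✓
(Venue=311, MatchID=K57): row 3 → Score = I78 ✓
(Venue=300, MatchID=K23): rows 4, 9 → Score takes values {I95, I39} — violation
(Venue=298, MatchID=K23): row 7 → Score = I73 ✓
(Venue=298, MatchID=K41): rows 10, 11 → Score = I57, I57 ✓
Two rows agree on {Venue, MatchID} but differ on Score, so {Venue, MatchID} -> Score does not hold.

No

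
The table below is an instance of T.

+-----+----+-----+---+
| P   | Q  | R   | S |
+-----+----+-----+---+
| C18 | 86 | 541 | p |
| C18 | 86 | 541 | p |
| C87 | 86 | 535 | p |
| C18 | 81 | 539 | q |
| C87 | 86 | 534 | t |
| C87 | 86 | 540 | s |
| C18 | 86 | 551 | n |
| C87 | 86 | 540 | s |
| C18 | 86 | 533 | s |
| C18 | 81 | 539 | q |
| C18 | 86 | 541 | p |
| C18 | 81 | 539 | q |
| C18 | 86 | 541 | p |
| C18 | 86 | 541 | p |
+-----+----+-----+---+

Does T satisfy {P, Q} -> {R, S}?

No

(P=C18, Q=86): 7 rows → {R,S} takes values {(541, p), (551, n), (533, s)} — violation
(P=C87, Q=86): 4 rows → {R,S} takes values {(535, p), (534, t), (540, s)} — violation
(P=C18, Q=81): 3 rows → {R,S} = (539, q), (539, q), (539, q) ✓
Two rows agree on {P, Q} but differ on {R, S}, so {P, Q} -> {R, S} does not hold.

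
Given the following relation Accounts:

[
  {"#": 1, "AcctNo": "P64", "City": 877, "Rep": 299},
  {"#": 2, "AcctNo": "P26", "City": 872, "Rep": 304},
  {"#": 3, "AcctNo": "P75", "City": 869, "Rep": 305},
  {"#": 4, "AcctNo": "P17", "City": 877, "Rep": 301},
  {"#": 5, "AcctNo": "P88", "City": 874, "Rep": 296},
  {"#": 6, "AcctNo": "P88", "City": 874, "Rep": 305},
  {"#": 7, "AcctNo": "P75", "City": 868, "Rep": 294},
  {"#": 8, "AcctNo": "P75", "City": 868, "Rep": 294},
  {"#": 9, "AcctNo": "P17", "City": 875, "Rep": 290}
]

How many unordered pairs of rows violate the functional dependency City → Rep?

2

City=877: violating pairs (1,4) — 1 pair.
City=874: violating pairs (5,6) — 1 pair.
City=868: all 2 rows agree on Rep — 0 pairs.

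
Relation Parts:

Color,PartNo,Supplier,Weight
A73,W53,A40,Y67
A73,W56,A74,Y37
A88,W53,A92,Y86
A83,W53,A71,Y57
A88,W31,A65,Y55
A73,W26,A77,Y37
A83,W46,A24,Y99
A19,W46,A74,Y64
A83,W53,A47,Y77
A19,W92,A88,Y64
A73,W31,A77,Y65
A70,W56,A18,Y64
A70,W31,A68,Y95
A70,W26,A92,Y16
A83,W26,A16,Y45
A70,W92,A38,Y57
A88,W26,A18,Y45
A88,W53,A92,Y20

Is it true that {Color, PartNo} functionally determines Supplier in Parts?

No

(Color=A73, PartNo=W53): 1 row → Supplier = A40 ✓
(Color=A73, PartNo=W56): 1 row → Supplier = A74 ✓
(Color=A88, PartNo=W53): 2 rows → Supplier = A92, A92 ✓
(Color=A83, PartNo=W53): 2 rows → Supplier takes values {A71, A47} — violation
(Color=A88, PartNo=W31): 1 row → Supplier = A65 ✓
(Color=A73, PartNo=W26): 1 row → Supplier = A77 ✓
(Color=A83, PartNo=W46): 1 row → Supplier = A24 ✓
(Color=A19, PartNo=W46): 1 row → Supplier = A74 ✓
(Color=A19, PartNo=W92): 1 row → Supplier = A88 ✓
(Color=A73, PartNo=W31): 1 row → Supplier = A77 ✓
(Color=A70, PartNo=W56): 1 row → Supplier = A18 ✓
(Color=A70, PartNo=W31): 1 row → Supplier = A68 ✓
(Color=A70, PartNo=W26): 1 row → Supplier = A92 ✓
(Color=A83, PartNo=W26): 1 row → Supplier = A16 ✓
(Color=A70, PartNo=W92): 1 row → Supplier = A38 ✓
(Color=A88, PartNo=W26): 1 row → Supplier = A18 ✓
Two rows agree on {Color, PartNo} but differ on Supplier, so {Color, PartNo} → Supplier does not hold.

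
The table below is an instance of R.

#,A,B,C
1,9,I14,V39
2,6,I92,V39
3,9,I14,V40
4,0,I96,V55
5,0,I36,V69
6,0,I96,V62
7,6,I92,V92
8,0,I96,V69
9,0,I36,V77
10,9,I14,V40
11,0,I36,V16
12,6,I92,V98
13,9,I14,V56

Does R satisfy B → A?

Yes

B=I14: rows 1, 3, 10, 13 → A = 9, 9, 9, 9 ✓
B=I92: rows 2, 7, 12 → A = 6, 6, 6 ✓
B=I96: rows 4, 6, 8 → A = 0, 0, 0 ✓
B=I36: rows 5, 9, 11 → A = 0, 0, 0 ✓
Every B value is associated with a single A value, so B → A holds.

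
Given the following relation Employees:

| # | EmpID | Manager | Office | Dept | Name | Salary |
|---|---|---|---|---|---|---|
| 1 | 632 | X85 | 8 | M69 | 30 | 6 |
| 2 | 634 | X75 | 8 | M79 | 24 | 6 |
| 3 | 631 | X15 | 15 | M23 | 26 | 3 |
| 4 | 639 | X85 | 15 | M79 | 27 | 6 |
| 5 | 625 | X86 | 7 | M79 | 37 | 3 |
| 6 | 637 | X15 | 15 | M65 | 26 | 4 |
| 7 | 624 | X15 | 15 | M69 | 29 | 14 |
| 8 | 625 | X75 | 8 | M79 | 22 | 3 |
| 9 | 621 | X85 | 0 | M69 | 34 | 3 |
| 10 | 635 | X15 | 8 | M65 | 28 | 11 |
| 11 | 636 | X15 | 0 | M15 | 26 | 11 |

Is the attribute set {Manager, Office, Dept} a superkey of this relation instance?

No

Rows 2 and 8 have the same {Manager, Office, Dept} value (Manager=X75, Office=8, Dept=M79) but are distinct tuples, so {Manager, Office, Dept} does not determine every attribute — not a superkey.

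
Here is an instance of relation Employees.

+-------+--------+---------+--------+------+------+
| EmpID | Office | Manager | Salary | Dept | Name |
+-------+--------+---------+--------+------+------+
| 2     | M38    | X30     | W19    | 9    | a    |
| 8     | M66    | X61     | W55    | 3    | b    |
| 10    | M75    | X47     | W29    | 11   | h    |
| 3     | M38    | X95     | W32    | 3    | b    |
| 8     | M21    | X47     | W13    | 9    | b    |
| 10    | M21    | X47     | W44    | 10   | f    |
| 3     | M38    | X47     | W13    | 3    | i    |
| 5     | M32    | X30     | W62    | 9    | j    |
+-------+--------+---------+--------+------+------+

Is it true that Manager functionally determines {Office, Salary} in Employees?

Manager=X30: 2 rows → {Office,Salary} takes values {(M38, W19), (M32, W62)} — violation
Manager=X61: 1 row → {Office,Salary} = (M66, W55) ✓
Manager=X47: 4 rows → {Office,Salary} takes values {(M75, W29), (M21, W13), (M21, W44), (M38, W13)} — violation
Manager=X95: 1 row → {Office,Salary} = (M38, W32) ✓
Two rows agree on Manager but differ on {Office, Salary}, so Manager → {Office, Salary} does not hold.

No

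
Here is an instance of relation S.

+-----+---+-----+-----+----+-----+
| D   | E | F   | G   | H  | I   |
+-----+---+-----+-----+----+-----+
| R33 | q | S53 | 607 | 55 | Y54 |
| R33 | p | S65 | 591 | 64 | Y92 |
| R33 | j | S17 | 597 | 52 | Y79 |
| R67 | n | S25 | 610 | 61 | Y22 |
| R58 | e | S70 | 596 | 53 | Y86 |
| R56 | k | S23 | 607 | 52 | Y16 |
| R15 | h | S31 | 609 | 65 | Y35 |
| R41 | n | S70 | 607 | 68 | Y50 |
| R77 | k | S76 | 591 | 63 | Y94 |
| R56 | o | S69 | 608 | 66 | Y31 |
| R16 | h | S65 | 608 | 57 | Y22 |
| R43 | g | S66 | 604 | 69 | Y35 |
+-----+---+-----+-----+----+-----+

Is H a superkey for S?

Two distinct rows share H=52, so H does not determine every attribute — not a superkey.

No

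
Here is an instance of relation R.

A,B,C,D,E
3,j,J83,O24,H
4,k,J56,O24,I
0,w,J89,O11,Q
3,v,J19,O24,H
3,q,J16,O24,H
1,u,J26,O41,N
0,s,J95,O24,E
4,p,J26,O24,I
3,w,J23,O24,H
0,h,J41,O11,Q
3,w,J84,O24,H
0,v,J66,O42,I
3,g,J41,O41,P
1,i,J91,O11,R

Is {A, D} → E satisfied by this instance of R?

(A=3, D=O24): 5 rows → E = H, H, H, H, H ✓
(A=4, D=O24): 2 rows → E = I, I ✓
(A=0, D=O11): 2 rows → E = Q, Q ✓
(A=1, D=O41): 1 row → E = N ✓
(A=0, D=O24): 1 row → E = E ✓
(A=0, D=O42): 1 row → E = I ✓
(A=3, D=O41): 1 row → E = P ✓
(A=1, D=O11): 1 row → E = R ✓
Every {A, D} value is associated with a single E value, so {A, D} → E holds.

Yes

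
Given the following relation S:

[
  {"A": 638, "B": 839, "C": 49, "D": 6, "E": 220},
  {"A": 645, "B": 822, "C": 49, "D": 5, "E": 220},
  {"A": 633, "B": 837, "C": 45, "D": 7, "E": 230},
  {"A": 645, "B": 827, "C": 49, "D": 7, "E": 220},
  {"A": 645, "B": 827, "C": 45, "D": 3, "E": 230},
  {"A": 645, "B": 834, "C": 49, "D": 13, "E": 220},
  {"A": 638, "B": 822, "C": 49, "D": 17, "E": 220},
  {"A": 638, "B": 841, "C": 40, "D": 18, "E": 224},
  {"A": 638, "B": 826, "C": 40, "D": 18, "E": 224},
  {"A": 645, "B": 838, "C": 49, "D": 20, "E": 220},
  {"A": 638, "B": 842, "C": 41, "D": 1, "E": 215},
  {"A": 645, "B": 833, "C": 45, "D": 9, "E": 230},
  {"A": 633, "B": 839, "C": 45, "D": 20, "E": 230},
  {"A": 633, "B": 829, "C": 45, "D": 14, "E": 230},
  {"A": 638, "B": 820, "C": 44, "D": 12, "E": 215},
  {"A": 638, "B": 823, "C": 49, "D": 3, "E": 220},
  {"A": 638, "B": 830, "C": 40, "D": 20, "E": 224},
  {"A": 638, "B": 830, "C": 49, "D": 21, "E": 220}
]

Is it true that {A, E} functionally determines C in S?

(A=638, E=220): 4 rows → C = 49, 49, 49, 49 ✓
(A=645, E=220): 4 rows → C = 49, 49, 49, 49 ✓
(A=633, E=230): 3 rows → C = 45, 45, 45 ✓
(A=645, E=230): 2 rows → C = 45, 45 ✓
(A=638, E=224): 3 rows → C = 40, 40, 40 ✓
(A=638, E=215): 2 rows → C takes values {41, 44} — violation
Two rows agree on {A, E} but differ on C, so {A, E} -> C does not hold.

No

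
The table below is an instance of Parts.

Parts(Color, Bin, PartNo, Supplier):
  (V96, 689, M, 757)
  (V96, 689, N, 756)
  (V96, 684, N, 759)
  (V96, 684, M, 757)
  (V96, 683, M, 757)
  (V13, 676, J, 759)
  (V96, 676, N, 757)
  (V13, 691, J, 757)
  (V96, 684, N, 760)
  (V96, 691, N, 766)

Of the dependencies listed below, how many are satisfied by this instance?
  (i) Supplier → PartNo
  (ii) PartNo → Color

1

(i) Supplier → PartNo: Supplier=757: 5 rows → PartNo takes values {M, N, J} — violation; Supplier=759: 2 rows → PartNo takes values {N, J} — violation — fails.
(ii) PartNo → Color: every LHS value maps to a single RHS value — holds.
1 of the 2 dependencies holds.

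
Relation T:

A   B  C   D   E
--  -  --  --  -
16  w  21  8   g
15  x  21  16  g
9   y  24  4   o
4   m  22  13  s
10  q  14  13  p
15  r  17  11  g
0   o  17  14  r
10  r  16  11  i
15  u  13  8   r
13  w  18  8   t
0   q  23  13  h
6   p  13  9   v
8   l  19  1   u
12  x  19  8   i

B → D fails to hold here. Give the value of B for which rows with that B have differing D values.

x

B=w: 2 rows → D = 8, 8 ✓
B=x: 2 rows → D takes values {16, 8} — violation
B=y: 1 row → D = 4 ✓
B=m: 1 row → D = 13 ✓
B=q: 2 rows → D = 13, 13 ✓
B=r: 2 rows → D = 11, 11 ✓
B=o: 1 row → D = 14 ✓
B=u: 1 row → D = 8 ✓
B=p: 1 row → D = 9 ✓
B=l: 1 row → D = 1 ✓
The only B value with inconsistent D is B=x.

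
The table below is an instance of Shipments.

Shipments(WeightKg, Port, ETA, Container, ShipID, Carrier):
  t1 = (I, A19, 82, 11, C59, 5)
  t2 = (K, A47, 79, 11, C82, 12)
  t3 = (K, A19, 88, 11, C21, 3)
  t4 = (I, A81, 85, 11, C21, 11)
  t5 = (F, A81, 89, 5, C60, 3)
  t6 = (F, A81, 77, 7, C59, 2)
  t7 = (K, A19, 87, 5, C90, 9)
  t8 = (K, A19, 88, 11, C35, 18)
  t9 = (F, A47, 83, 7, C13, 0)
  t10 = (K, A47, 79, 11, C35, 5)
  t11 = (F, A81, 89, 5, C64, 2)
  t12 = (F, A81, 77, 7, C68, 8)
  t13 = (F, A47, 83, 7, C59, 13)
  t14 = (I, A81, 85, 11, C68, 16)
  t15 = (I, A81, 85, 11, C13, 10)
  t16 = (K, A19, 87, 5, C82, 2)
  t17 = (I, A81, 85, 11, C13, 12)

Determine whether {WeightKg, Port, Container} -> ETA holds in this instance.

Yes

(WeightKg=I, Port=A19, Container=11): row 1 → ETA = 82 ✓
(WeightKg=K, Port=A47, Container=11): rows 2, 10 → ETA = 79, 79 ✓
(WeightKg=K, Port=A19, Container=11): rows 3, 8 → ETA = 88, 88 ✓
(WeightKg=I, Port=A81, Container=11): rows 4, 14, 15, 17 → ETA = 85, 85, 85, 85 ✓
(WeightKg=F, Port=A81, Container=5): rows 5, 11 → ETA = 89, 89 ✓
(WeightKg=F, Port=A81, Container=7): rows 6, 12 → ETA = 77, 77 ✓
(WeightKg=K, Port=A19, Container=5): rows 7, 16 → ETA = 87, 87 ✓
(WeightKg=F, Port=A47, Container=7): rows 9, 13 → ETA = 83, 83 ✓
Every {WeightKg, Port, Container} value is associated with a single ETA value, so {WeightKg, Port, Container} -> ETA holds.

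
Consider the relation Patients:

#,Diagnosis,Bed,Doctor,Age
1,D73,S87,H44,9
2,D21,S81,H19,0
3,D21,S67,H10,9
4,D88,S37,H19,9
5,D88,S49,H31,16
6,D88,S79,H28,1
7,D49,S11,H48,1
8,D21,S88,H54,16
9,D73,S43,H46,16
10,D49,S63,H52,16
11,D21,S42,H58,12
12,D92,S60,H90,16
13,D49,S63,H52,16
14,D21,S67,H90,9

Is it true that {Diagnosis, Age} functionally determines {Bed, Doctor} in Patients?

No

(Diagnosis=D73, Age=9): row 1 → {Bed,Doctor} = (S87, H44) ✓
(Diagnosis=D21, Age=0): row 2 → {Bed,Doctor} = (S81, H19) ✓
(Diagnosis=D21, Age=9): rows 3, 14 → {Bed,Doctor} takes values {(S67, H10), (S67, H90)} — violation
(Diagnosis=D88, Age=9): row 4 → {Bed,Doctor} = (S37, H19) ✓
(Diagnosis=D88, Age=16): row 5 → {Bed,Doctor} = (S49, H31) ✓
(Diagnosis=D88, Age=1): row 6 → {Bed,Doctor} = (S79, H28) ✓
(Diagnosis=D49, Age=1): row 7 → {Bed,Doctor} = (S11, H48) ✓
(Diagnosis=D21, Age=16): row 8 → {Bed,Doctor} = (S88, H54) ✓
(Diagnosis=D73, Age=16): row 9 → {Bed,Doctor} = (S43, H46) ✓
(Diagnosis=D49, Age=16): rows 10, 13 → {Bed,Doctor} = (S63, H52), (S63, H52) ✓
(Diagnosis=D21, Age=12): row 11 → {Bed,Doctor} = (S42, H58) ✓
(Diagnosis=D92, Age=16): row 12 → {Bed,Doctor} = (S60, H90) ✓
Two rows agree on {Diagnosis, Age} but differ on {Bed, Doctor}, so {Diagnosis, Age} → {Bed, Doctor} does not hold.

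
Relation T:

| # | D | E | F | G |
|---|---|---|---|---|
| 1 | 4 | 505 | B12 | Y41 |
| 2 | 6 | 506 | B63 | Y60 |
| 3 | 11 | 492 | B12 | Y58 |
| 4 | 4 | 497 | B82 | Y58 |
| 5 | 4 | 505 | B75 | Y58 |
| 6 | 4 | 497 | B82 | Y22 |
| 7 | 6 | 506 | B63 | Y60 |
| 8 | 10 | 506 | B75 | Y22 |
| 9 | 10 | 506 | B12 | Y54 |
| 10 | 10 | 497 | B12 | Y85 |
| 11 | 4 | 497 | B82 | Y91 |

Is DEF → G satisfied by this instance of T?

No

(D=4, E=505, F=B12): row 1 → G = Y41 ✓
(D=6, E=506, F=B63): rows 2, 7 → G = Y60, Y60 ✓
(D=11, E=492, F=B12): row 3 → G = Y58 ✓
(D=4, E=497, F=B82): rows 4, 6, 11 → G takes values {Y58, Y22, Y91} — violation
(D=4, E=505, F=B75): row 5 → G = Y58 ✓
(D=10, E=506, F=B75): row 8 → G = Y22 ✓
(D=10, E=506, F=B12): row 9 → G = Y54 ✓
(D=10, E=497, F=B12): row 10 → G = Y85 ✓
Two rows agree on DEF but differ on G, so DEF → G does not hold.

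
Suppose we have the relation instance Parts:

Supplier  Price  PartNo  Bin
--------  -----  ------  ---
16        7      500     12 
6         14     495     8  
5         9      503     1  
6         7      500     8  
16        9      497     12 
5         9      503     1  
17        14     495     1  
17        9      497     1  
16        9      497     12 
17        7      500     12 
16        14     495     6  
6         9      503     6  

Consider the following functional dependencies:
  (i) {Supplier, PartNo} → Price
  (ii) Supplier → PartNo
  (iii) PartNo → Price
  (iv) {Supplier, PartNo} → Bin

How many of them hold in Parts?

(i) {Supplier, PartNo} → Price: every LHS value maps to a single RHS value — holds.
(ii) Supplier → PartNo: Supplier=16: 4 rows → PartNo takes values {500, 497, 495} — violation; Supplier=6: 3 rows → PartNo takes values {495, 500, 503} — violation; Supplier=17: 3 rows → PartNo takes values {495, 497, 500} — violation — fails.
(iii) PartNo → Price: every LHS value maps to a single RHS value — holds.
(iv) {Supplier, PartNo} → Bin: every LHS value maps to a single RHS value — holds.
3 of the 4 dependencies hold.

3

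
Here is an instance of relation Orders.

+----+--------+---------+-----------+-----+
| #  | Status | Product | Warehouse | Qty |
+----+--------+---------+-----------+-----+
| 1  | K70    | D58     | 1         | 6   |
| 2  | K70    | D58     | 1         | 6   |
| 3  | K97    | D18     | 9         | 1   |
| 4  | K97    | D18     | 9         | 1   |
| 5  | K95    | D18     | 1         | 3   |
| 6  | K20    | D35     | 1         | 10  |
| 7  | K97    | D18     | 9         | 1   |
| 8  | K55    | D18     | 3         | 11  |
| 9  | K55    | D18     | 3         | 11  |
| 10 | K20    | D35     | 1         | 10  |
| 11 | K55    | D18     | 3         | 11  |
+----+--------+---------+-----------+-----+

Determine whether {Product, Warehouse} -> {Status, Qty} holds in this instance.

(Product=D58, Warehouse=1): rows 1, 2 → {Status,Qty} = (K70, 6), (K70, 6) ✓
(Product=D18, Warehouse=9): rows 3, 4, 7 → {Status,Qty} = (K97, 1), (K97, 1), (K97, 1) ✓
(Product=D18, Warehouse=1): row 5 → {Status,Qty} = (K95, 3) ✓
(Product=D35, Warehouse=1): rows 6, 10 → {Status,Qty} = (K20, 10), (K20, 10) ✓
(Product=D18, Warehouse=3): rows 8, 9, 11 → {Status,Qty} = (K55, 11), (K55, 11), (K55, 11) ✓
Every {Product, Warehouse} value is associated with a single {Status, Qty} value, so {Product, Warehouse} -> {Status, Qty} holds.

Yes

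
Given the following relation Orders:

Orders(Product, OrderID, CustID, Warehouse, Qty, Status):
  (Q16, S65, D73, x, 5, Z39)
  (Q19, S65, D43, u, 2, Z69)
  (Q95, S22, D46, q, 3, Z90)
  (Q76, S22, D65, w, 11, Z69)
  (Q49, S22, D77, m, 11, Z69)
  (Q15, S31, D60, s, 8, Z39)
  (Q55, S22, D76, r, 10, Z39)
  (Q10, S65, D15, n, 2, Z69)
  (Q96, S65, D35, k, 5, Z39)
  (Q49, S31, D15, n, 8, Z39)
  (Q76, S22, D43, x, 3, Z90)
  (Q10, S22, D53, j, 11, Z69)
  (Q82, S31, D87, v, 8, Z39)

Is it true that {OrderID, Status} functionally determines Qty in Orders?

(OrderID=S65, Status=Z39): 2 rows → Qty = 5, 5 ✓
(OrderID=S65, Status=Z69): 2 rows → Qty = 2, 2 ✓
(OrderID=S22, Status=Z90): 2 rows → Qty = 3, 3 ✓
(OrderID=S22, Status=Z69): 3 rows → Qty = 11, 11, 11 ✓
(OrderID=S31, Status=Z39): 3 rows → Qty = 8, 8, 8 ✓
(OrderID=S22, Status=Z39): 1 row → Qty = 10 ✓
Every {OrderID, Status} value is associated with a single Qty value, so {OrderID, Status} → Qty holds.

Yes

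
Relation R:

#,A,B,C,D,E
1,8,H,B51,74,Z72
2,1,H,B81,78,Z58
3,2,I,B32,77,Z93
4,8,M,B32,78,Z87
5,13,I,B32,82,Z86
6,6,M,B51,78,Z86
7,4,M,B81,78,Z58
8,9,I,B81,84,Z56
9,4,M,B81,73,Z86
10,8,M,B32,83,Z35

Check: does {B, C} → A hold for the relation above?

No

(B=H, C=B51): row 1 → A = 8 ✓
(B=H, C=B81): row 2 → A = 1 ✓
(B=I, C=B32): rows 3, 5 → A takes values {2, 13} — violation
(B=M, C=B32): rows 4, 10 → A = 8, 8 ✓
(B=M, C=B51): row 6 → A = 6 ✓
(B=M, C=B81): rows 7, 9 → A = 4, 4 ✓
(B=I, C=B81): row 8 → A = 9 ✓
Two rows agree on {B, C} but differ on A, so {B, C} → A does not hold.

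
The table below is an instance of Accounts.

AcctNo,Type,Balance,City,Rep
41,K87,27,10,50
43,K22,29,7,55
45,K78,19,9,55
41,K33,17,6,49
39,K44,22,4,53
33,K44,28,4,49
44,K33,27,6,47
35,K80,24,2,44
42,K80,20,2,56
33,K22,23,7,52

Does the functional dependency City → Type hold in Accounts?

Yes

City=10: 1 row → Type = K87 ✓
City=7: 2 rows → Type = K22, K22 ✓
City=9: 1 row → Type = K78 ✓
City=6: 2 rows → Type = K33, K33 ✓
City=4: 2 rows → Type = K44, K44 ✓
City=2: 2 rows → Type = K80, K80 ✓
Every City value is associated with a single Type value, so City → Type holds.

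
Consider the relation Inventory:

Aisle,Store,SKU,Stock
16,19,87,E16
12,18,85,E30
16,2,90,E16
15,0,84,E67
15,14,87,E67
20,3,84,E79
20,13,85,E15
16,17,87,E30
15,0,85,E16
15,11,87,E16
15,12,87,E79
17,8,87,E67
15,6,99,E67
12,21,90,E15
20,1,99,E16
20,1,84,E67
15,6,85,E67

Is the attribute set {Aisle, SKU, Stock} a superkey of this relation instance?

All 17 rows have distinct {Aisle, SKU, Stock} values, so {Aisle, SKU, Stock} → (all attributes) holds and {Aisle, SKU, Stock} is a superkey.

Yes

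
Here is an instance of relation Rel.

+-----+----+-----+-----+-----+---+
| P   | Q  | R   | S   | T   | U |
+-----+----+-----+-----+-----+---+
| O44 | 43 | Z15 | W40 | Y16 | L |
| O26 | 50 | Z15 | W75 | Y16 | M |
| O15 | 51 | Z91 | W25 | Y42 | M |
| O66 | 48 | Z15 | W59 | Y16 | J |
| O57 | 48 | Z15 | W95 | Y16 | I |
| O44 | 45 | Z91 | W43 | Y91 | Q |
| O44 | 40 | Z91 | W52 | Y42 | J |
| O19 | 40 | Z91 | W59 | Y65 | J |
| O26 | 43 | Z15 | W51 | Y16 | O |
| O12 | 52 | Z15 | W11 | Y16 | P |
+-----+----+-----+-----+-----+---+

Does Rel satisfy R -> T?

R=Z15: 6 rows → T = Y16, Y16, Y16, Y16, Y16, Y16 ✓
R=Z91: 4 rows → T takes values {Y42, Y91, Y65} — violation
Two rows agree on R but differ on T, so R -> T does not hold.

No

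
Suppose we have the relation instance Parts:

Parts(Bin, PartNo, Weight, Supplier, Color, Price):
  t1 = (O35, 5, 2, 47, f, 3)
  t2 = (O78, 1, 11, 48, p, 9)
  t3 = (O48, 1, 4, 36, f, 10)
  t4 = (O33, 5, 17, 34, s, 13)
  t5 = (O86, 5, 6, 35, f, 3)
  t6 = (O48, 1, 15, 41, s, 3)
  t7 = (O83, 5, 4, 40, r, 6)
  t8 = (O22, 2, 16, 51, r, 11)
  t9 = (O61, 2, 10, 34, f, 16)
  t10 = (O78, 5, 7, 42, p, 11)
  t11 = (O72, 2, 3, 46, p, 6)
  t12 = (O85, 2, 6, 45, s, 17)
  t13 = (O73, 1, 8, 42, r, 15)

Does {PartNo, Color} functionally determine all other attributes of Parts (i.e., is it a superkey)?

Rows 1 and 5 have the same {PartNo, Color} value (PartNo=5, Color=f) but are distinct tuples, so {PartNo, Color} does not determine every attribute — not a superkey.

No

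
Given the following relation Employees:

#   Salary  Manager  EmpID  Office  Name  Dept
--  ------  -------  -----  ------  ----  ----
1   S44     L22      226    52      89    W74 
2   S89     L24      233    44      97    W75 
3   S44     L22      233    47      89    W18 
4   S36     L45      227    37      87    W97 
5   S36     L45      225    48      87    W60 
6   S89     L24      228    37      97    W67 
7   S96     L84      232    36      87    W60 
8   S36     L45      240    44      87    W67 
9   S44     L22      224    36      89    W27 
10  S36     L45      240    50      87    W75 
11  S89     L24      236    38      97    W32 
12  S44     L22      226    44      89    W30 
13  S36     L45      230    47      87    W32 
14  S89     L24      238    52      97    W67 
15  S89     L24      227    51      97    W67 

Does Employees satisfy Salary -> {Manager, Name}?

Salary=S44: rows 1, 3, 9, 12 → {Manager,Name} = (L22, 89), (L22, 89), (L22, 89), (L22, 89) ✓
Salary=S89: rows 2, 6, 11, 14, 15 → {Manager,Name} = (L24, 97), (L24, 97), (L24, 97), (L24, 97), (L24, 97) ✓
Salary=S36: rows 4, 5, 8, 10, 13 → {Manager,Name} = (L45, 87), (L45, 87), (L45, 87), (L45, 87), (L45, 87) ✓
Salary=S96: row 7 → {Manager,Name} = (L84, 87) ✓
Every Salary value is associated with a single {Manager, Name} value, so Salary -> {Manager, Name} holds.

Yes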